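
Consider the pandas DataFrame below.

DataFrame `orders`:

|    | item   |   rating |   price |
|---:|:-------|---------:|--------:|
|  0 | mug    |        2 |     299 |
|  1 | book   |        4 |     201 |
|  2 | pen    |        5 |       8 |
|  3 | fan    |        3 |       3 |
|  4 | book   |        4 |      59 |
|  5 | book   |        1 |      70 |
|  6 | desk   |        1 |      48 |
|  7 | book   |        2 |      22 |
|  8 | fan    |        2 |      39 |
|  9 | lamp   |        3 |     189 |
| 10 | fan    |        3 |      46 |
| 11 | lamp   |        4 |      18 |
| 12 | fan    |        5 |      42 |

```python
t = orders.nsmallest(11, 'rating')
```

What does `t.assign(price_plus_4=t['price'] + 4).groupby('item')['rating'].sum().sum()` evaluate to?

29

take 11 rows with smallest rating:
    item  rating  price
5   book       1     70
6   desk       1     48
0    mug       2    299
7   book       2     22
8    fan       2     39
3    fan       3      3
9   lamp       3    189
10   fan       3     46
1   book       4    201
4   book       4     59
11  lamp       4     18
add column price_plus_4 = t['price'] + 4:
    item  rating  price  price_plus_4
5   book       1     70            74
6   desk       1     48            52
0    mug       2    299           303
7   book       2     22            26
8    fan       2     39            43
3    fan       3      3             7
9   lamp       3    189           193
10   fan       3     46            50
1   book       4    201           205
4   book       4     59            63
11  lamp       4     18            22
group by item, sum of rating:
item
book    11
desk     1
fan      8
lamp     7
mug      2
Name: rating, dtype: int64
Reading off the sum of the resulting series, we get 29.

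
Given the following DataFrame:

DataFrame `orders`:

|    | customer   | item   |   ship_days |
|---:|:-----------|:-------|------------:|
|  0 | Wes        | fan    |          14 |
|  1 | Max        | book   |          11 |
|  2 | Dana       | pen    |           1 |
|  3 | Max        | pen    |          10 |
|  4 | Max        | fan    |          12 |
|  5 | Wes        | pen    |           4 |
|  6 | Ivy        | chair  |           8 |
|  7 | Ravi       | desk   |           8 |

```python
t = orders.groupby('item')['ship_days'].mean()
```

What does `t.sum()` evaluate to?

group by item, mean of ship_days:
item
book     11.0
chair     8.0
desk      8.0
fan      13.0
pen       5.0
Name: ship_days, dtype: float64
Taking the sum of the resulting series gives 45.0.

45.0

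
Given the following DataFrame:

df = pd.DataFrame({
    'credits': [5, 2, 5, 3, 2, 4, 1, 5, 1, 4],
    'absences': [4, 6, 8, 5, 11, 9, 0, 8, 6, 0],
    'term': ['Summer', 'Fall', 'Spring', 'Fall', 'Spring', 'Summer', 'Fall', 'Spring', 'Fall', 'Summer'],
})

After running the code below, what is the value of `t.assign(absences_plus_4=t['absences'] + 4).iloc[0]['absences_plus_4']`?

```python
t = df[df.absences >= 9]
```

15

filter rows where absences >= 9:
   credits  absences    term
4        2        11  Spring
5        4         9  Summer
add column absences_plus_4 = t['absences'] + 4:
   credits  absences    term  absences_plus_4
4        2        11  Spring               15
5        4         9  Summer               13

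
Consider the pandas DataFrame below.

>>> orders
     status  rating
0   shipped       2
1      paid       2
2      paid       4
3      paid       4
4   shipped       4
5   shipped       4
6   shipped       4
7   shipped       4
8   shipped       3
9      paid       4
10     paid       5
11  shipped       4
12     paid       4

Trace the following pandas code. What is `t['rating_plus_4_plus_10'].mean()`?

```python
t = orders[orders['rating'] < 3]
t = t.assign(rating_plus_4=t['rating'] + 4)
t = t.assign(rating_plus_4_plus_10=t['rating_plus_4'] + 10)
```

filter rows where rating < 3:
    status  rating
0  shipped       2
1     paid       2
add column rating_plus_4 = t['rating'] + 4:
    status  rating  rating_plus_4
0  shipped       2              6
1     paid       2              6
add column rating_plus_4_plus_10 = t['rating_plus_4'] + 10:
    status  rating  rating_plus_4  rating_plus_4_plus_10
0  shipped       2              6                     16
1     paid       2              6                     16
Finally, mean of column 'rating_plus_4_plus_10' = 16.0.

16.0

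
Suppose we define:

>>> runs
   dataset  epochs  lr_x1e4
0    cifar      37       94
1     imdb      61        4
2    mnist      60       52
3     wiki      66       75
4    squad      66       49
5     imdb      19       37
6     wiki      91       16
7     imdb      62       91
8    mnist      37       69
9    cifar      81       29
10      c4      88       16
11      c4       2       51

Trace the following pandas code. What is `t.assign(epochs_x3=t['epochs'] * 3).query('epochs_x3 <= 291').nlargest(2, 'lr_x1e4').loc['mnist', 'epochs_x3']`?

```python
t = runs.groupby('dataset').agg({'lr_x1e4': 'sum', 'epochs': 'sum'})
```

group by dataset: sum(lr_x1e4), sum(epochs):
         lr_x1e4  epochs
dataset                 
c4            67      90
cifar        123     118
imdb         132     142
mnist        121      97
squad         49      66
wiki          91     157
add column epochs_x3 = t['epochs'] * 3:
         lr_x1e4  epochs  epochs_x3
dataset                            
c4            67      90        270
cifar        123     118        354
imdb         132     142        426
mnist        121      97        291
squad         49      66        198
wiki          91     157        471
filter rows where epochs_x3 <= 291:
         lr_x1e4  epochs  epochs_x3
dataset                            
c4            67      90        270
mnist        121      97        291
squad         49      66        198
take 2 rows with largest lr_x1e4:
         lr_x1e4  epochs  epochs_x3
dataset                            
mnist        121      97        291
c4            67      90        270
The value at row 'mnist', column 'epochs_x3' is 291.

291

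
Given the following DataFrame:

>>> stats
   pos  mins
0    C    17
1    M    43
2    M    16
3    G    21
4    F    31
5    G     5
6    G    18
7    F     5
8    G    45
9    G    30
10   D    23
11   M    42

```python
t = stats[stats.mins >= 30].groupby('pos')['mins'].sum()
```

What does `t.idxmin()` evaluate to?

filter rows where mins >= 30:
   pos  mins
1    M    43
4    F    31
8    G    45
9    G    30
11   M    42
group by pos, sum of mins:
pos
F    31
G    75
M    85
Name: mins, dtype: int64
Taking the label with the smallest value gives F.

F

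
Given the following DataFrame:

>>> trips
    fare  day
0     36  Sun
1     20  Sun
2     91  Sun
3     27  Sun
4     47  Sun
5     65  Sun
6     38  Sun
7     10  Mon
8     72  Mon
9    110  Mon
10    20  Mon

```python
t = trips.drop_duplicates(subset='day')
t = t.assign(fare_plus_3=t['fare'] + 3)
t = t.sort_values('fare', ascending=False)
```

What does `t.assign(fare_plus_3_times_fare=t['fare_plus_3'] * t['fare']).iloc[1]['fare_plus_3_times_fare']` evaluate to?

drop duplicate day (keep=first):
   fare  day
0    36  Sun
7    10  Mon
add column fare_plus_3 = t['fare'] + 3:
   fare  day  fare_plus_3
0    36  Sun           39
7    10  Mon           13
sort by fare descending:
   fare  day  fare_plus_3
0    36  Sun           39
7    10  Mon           13
add column fare_plus_3_times_fare = t['fare_plus_3'] * t['fare']:
   fare  day  fare_plus_3  fare_plus_3_times_fare
0    36  Sun           39                    1404
7    10  Mon           13                     130
Hence 130.

130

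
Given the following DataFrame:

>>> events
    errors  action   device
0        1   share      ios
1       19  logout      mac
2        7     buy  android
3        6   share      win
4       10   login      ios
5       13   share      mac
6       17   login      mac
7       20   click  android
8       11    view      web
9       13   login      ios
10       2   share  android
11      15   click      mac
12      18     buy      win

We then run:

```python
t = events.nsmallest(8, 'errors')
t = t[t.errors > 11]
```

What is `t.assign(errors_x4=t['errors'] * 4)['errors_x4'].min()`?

take 8 rows with smallest errors:
    errors action   device
0        1  share      ios
10       2  share  android
3        6  share      win
2        7    buy  android
4       10  login      ios
8       11   view      web
5       13  share      mac
9       13  login      ios
filter rows where errors > 11:
   errors action device
5      13  share    mac
9      13  login    ios
add column errors_x4 = t['errors'] * 4:
   errors action device  errors_x4
5      13  share    mac         52
9      13  login    ios         52

52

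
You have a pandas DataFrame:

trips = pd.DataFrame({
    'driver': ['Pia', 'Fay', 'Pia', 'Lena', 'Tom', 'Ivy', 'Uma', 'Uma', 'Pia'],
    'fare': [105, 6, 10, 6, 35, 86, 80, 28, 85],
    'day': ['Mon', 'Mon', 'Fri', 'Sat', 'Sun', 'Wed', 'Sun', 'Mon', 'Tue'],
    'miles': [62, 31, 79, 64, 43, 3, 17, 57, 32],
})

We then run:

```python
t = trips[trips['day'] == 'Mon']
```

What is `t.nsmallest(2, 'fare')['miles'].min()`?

filter rows where day == 'Mon':
  driver  fare  day  miles
0    Pia   105  Mon     62
1    Fay     6  Mon     31
7    Uma    28  Mon     57
take 2 rows with smallest fare:
  driver  fare  day  miles
1    Fay     6  Mon     31
7    Uma    28  Mon     57
So min() = 31.

31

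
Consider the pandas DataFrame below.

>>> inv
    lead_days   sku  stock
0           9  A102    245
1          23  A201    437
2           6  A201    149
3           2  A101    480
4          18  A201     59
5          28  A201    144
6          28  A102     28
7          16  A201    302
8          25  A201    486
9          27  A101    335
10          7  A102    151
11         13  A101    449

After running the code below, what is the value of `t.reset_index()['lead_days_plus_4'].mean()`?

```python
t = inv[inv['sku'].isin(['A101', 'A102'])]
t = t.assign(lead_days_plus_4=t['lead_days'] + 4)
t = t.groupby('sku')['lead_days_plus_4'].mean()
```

filter rows where sku in ['A101', 'A102']:
    lead_days   sku  stock
0           9  A102    245
3           2  A101    480
6          28  A102     28
9          27  A101    335
10          7  A102    151
11         13  A101    449
add column lead_days_plus_4 = t['lead_days'] + 4:
    lead_days   sku  stock  lead_days_plus_4
0           9  A102    245                13
3           2  A101    480                 6
6          28  A102     28                32
9          27  A101    335                31
10          7  A102    151                11
11         13  A101    449                17
group by sku, mean of lead_days_plus_4:
sku
A101    18.000000
A102    18.666667
Name: lead_days_plus_4, dtype: float64
reset_index():
    sku  lead_days_plus_4
0  A101         18.000000
1  A102         18.666667
Then the mean of column 'lead_days_plus_4': 18.3333333333

18.3333333333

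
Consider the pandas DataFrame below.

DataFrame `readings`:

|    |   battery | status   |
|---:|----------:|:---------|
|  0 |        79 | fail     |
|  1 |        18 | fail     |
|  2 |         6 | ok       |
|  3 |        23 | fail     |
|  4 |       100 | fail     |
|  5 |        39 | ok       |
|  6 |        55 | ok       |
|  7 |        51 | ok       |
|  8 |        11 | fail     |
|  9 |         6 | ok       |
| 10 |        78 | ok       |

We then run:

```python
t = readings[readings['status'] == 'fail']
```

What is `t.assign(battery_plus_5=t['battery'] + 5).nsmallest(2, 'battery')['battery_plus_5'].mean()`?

filter rows where status == 'fail':
   battery status
0       79   fail
1       18   fail
3       23   fail
4      100   fail
8       11   fail
add column battery_plus_5 = t['battery'] + 5:
   battery status  battery_plus_5
0       79   fail              84
1       18   fail              23
3       23   fail              28
4      100   fail             105
8       11   fail              16
take 2 rows with smallest battery:
   battery status  battery_plus_5
8       11   fail              16
1       18   fail              23
Hence 19.5.

19.5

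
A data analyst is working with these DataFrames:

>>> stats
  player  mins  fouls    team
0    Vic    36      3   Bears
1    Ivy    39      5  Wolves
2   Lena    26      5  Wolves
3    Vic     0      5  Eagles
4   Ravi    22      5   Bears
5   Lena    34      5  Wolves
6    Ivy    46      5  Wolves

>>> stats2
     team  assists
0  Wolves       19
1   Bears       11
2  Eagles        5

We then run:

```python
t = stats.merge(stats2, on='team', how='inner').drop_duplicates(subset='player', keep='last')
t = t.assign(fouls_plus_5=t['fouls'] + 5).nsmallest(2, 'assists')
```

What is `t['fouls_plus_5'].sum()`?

20

merge on 'team' (how='inner') → 7 rows:
  player  mins  fouls    team  assists
0    Vic    36      3   Bears       11
1    Ivy    39      5  Wolves       19
2   Lena    26      5  Wolves       19
3    Vic     0      5  Eagles        5
4   Ravi    22      5   Bears       11
5   Lena    34      5  Wolves       19
6    Ivy    46      5  Wolves       19
drop duplicate player (keep=last):
  player  mins  fouls    team  assists
3    Vic     0      5  Eagles        5
4   Ravi    22      5   Bears       11
5   Lena    34      5  Wolves       19
6    Ivy    46      5  Wolves       19
add column fouls_plus_5 = t['fouls'] + 5:
  player  mins  fouls    team  assists  fouls_plus_5
3    Vic     0      5  Eagles        5            10
4   Ravi    22      5   Bears       11            10
5   Lena    34      5  Wolves       19            10
6    Ivy    46      5  Wolves       19            10
take 2 rows with smallest assists:
  player  mins  fouls    team  assists  fouls_plus_5
3    Vic     0      5  Eagles        5            10
4   Ravi    22      5   Bears       11            10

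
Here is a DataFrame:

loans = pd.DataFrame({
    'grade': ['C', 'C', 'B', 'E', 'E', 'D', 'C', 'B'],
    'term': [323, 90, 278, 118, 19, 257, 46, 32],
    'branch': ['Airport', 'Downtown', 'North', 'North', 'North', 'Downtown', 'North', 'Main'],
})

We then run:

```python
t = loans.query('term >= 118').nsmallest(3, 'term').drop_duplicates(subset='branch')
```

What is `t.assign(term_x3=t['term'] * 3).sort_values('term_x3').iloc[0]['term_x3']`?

354

filter rows where term >= 118:
  grade  term    branch
0     C   323   Airport
2     B   278     North
3     E   118     North
5     D   257  Downtown
take 3 rows with smallest term:
  grade  term    branch
3     E   118     North
5     D   257  Downtown
2     B   278     North
drop duplicate branch (keep=first):
  grade  term    branch
3     E   118     North
5     D   257  Downtown
add column term_x3 = t['term'] * 3:
  grade  term    branch  term_x3
3     E   118     North      354
5     D   257  Downtown      771
sort by term_x3:
  grade  term    branch  term_x3
3     E   118     North      354
5     D   257  Downtown      771
value at position 0, column 'term_x3' → 354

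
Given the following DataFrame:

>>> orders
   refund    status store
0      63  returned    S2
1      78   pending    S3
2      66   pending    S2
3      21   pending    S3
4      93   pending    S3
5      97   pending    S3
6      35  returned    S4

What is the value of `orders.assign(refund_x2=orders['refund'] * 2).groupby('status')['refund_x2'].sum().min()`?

196

add column refund_x2 = orders['refund'] * 2:
   refund    status store  refund_x2
0      63  returned    S2        126
1      78   pending    S3        156
2      66   pending    S2        132
3      21   pending    S3         42
4      93   pending    S3        186
5      97   pending    S3        194
6      35  returned    S4         70
group by status, sum of refund_x2:
status
pending     710
returned    196
Name: refund_x2, dtype: int64
Taking the min of the resulting series gives 196.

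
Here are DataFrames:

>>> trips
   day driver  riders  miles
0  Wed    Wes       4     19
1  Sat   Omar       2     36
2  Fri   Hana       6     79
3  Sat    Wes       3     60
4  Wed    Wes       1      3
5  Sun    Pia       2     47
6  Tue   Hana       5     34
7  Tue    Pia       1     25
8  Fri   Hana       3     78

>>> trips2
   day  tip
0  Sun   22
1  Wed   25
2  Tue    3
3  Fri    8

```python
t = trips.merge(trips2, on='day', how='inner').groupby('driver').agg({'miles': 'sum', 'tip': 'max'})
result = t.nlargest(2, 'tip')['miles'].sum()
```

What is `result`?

94

merge on 'day' (how='inner') → 7 rows:
   day driver  riders  miles  tip
0  Wed    Wes       4     19   25
1  Fri   Hana       6     79    8
2  Wed    Wes       1      3   25
3  Sun    Pia       2     47   22
4  Tue   Hana       5     34    3
5  Tue    Pia       1     25    3
6  Fri   Hana       3     78    8
group by driver: sum(miles), max(tip):
        miles  tip
driver            
Hana      191    8
Pia        72   22
Wes        22   25
take 2 rows with largest tip:
        miles  tip
driver            
Wes        22   25
Pia        72   22
Hence 94.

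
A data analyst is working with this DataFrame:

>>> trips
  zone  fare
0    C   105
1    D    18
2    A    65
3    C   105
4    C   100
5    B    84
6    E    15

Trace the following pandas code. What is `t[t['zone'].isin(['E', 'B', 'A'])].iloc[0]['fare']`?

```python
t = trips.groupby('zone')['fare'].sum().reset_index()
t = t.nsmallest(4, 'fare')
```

15

group by zone, sum of fare:
zone
A     65
B     84
C    310
D     18
E     15
Name: fare, dtype: int64
reset_index():
  zone  fare
0    A    65
1    B    84
2    C   310
3    D    18
4    E    15
take 4 rows with smallest fare:
  zone  fare
4    E    15
3    D    18
0    A    65
1    B    84
filter rows where zone in ['E', 'B', 'A']:
  zone  fare
4    E    15
0    A    65
1    B    84
Finally, value at position 0, column 'fare' = 15.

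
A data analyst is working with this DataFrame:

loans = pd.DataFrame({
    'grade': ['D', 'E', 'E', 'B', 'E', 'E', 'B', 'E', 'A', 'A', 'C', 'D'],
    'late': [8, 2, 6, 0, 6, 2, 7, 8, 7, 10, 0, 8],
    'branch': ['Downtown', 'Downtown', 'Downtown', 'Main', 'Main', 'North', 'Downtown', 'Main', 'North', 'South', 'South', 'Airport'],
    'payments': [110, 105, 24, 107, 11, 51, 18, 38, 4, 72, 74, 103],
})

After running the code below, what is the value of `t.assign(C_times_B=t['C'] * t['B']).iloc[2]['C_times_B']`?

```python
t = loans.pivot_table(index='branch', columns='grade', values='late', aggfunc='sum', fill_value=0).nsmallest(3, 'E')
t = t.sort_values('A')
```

pivot: rows=branch, cols=grade, sum(late):
grade      A  B  C  D   E
branch                   
Airport    0  0  0  8   0
Downtown   0  7  0  8   8
Main       0  0  0  0  14
North      7  0  0  0   2
South     10  0  0  0   0
take 3 rows with smallest E:
grade     A  B  C  D  E
branch                 
Airport   0  0  0  8  0
South    10  0  0  0  0
North     7  0  0  0  2
sort by A:
grade     A  B  C  D  E
branch                 
Airport   0  0  0  8  0
North     7  0  0  0  2
South    10  0  0  0  0
add column C_times_B = t['C'] * t['B']:
grade     A  B  C  D  E  C_times_B
branch                            
Airport   0  0  0  8  0          0
North     7  0  0  0  2          0
South    10  0  0  0  0          0
Hence 0.

0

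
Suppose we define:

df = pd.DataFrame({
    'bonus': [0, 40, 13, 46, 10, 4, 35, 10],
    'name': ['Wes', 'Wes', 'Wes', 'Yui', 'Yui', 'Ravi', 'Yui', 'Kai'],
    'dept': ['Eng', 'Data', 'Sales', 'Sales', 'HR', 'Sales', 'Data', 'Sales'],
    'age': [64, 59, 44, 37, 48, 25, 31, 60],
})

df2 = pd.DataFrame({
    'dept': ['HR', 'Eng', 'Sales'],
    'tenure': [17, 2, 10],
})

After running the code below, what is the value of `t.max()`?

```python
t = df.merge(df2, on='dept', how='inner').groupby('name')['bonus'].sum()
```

56

merge on 'dept' (how='inner') → 6 rows:
   bonus  name   dept  age  tenure
0      0   Wes    Eng   64       2
1     13   Wes  Sales   44      10
2     46   Yui  Sales   37      10
3     10   Yui     HR   48      17
4      4  Ravi  Sales   25      10
5     10   Kai  Sales   60      10
group by name, sum of bonus:
name
Kai     10
Ravi     4
Wes     13
Yui     56
Name: bonus, dtype: int64
So max() = 56.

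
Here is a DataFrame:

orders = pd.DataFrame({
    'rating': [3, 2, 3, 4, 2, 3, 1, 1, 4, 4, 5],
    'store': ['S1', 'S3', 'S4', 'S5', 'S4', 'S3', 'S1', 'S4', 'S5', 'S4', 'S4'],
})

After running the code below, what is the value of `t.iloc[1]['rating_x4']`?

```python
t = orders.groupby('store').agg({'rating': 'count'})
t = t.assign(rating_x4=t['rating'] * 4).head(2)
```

group by store, count of rating:
       rating
store        
S1          2
S3          2
S4          5
S5          2
add column rating_x4 = t['rating'] * 4:
       rating  rating_x4
store                   
S1          2          8
S3          2          8
S4          5         20
S5          2          8
take first 2 rows:
       rating  rating_x4
store                   
S1          2          8
S3          2          8
Finally, value at position 1, column 'rating_x4' = 8.

8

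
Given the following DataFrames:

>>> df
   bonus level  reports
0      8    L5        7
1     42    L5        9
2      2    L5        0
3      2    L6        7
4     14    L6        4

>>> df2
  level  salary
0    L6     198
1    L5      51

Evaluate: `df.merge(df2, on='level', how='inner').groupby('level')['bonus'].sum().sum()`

merge on 'level' (how='inner') → 5 rows:
   bonus level  reports  salary
0      8    L5        7      51
1     42    L5        9      51
2      2    L5        0      51
3      2    L6        7     198
4     14    L6        4     198
group by level, sum of bonus:
level
L5    52
L6    16
Name: bonus, dtype: int64
The sum of the resulting series is 68.

68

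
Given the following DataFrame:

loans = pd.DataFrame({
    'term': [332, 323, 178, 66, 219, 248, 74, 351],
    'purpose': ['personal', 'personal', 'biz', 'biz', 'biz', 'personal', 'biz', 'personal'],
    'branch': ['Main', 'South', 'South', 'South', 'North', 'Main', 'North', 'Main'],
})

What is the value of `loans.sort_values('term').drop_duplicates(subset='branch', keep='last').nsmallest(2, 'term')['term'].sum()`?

sort by term:
   term   purpose branch
3    66       biz  South
6    74       biz  North
2   178       biz  South
4   219       biz  North
5   248  personal   Main
1   323  personal  South
0   332  personal   Main
7   351  personal   Main
drop duplicate branch (keep=last):
   term   purpose branch
4   219       biz  North
1   323  personal  South
7   351  personal   Main
take 2 rows with smallest term:
   term   purpose branch
4   219       biz  North
1   323  personal  South
Reading off the sum of column 'term', we get 542.

542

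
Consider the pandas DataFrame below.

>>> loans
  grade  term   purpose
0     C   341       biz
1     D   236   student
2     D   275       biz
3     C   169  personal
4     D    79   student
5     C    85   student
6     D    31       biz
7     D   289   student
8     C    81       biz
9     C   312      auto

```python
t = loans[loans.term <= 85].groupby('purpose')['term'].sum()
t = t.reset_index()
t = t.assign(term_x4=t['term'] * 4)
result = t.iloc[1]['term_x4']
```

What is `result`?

filter rows where term <= 85:
  grade  term  purpose
4     D    79  student
5     C    85  student
6     D    31      biz
8     C    81      biz
group by purpose, sum of term:
purpose
biz        112
student    164
Name: term, dtype: int64
reset_index():
   purpose  term
0      biz   112
1  student   164
add column term_x4 = t['term'] * 4:
   purpose  term  term_x4
0      biz   112      448
1  student   164      656
Reading off the value at position 1, column 'term_x4', we get 656.

656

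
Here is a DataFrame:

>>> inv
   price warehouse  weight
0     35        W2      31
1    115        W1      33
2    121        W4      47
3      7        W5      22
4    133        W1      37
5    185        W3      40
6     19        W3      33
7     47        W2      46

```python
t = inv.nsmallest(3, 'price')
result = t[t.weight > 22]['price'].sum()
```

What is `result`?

54

take 3 rows with smallest price:
   price warehouse  weight
3      7        W5      22
6     19        W3      33
0     35        W2      31
filter rows where weight > 22:
   price warehouse  weight
6     19        W3      33
0     35        W2      31
Taking the sum of column 'price' gives 54.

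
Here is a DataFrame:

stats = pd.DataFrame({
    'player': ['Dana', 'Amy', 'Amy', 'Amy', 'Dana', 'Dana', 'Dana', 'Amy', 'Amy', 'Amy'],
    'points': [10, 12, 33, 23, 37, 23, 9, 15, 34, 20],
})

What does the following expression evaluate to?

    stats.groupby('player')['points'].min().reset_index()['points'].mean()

10.5

group by player, min of points:
player
Amy     12
Dana     9
Name: points, dtype: int64
reset_index():
  player  points
0    Amy      12
1   Dana       9
Reading off the mean of column 'points', we get 10.5.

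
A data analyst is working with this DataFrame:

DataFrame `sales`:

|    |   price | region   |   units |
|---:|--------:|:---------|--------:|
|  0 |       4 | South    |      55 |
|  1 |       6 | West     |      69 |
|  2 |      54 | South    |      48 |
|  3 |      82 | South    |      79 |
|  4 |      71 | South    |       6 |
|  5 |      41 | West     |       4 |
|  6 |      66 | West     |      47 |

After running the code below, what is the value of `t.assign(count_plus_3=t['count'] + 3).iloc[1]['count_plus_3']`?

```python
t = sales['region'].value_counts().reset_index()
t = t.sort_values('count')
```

7

value_counts of region:
region
South    4
West     3
Name: count, dtype: int64
reset_index():
  region  count
0  South      4
1   West      3
sort by count:
  region  count
1   West      3
0  South      4
add column count_plus_3 = t['count'] + 3:
  region  count  count_plus_3
1   West      3             6
0  South      4             7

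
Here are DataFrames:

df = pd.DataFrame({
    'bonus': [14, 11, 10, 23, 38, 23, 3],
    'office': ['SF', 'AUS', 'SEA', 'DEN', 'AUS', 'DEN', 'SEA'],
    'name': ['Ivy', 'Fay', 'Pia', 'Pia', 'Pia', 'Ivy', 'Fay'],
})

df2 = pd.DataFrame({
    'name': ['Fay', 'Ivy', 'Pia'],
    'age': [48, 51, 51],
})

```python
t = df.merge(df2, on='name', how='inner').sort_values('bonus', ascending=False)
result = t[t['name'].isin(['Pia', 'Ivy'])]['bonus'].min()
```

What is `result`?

10

merge on 'name' (how='inner') → 7 rows:
   bonus office name  age
0     14     SF  Ivy   51
1     11    AUS  Fay   48
2     10    SEA  Pia   51
3     23    DEN  Pia   51
4     38    AUS  Pia   51
5     23    DEN  Ivy   51
6      3    SEA  Fay   48
sort by bonus descending:
   bonus office name  age
4     38    AUS  Pia   51
3     23    DEN  Pia   51
5     23    DEN  Ivy   51
0     14     SF  Ivy   51
1     11    AUS  Fay   48
2     10    SEA  Pia   51
6      3    SEA  Fay   48
filter rows where name in ['Pia', 'Ivy']:
   bonus office name  age
4     38    AUS  Pia   51
3     23    DEN  Pia   51
5     23    DEN  Ivy   51
0     14     SF  Ivy   51
2     10    SEA  Pia   51
Then the min of column 'bonus': 10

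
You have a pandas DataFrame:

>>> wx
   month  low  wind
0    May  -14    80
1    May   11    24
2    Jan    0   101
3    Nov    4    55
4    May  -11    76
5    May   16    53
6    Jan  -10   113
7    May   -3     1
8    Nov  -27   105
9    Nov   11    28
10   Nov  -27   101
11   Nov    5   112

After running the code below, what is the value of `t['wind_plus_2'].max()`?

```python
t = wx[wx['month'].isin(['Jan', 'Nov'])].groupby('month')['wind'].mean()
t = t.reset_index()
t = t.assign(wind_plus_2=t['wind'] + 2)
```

109.0

filter rows where month in ['Jan', 'Nov']:
   month  low  wind
2    Jan    0   101
3    Nov    4    55
6    Jan  -10   113
8    Nov  -27   105
9    Nov   11    28
10   Nov  -27   101
11   Nov    5   112
group by month, mean of wind:
month
Jan    107.0
Nov     80.2
Name: wind, dtype: float64
reset_index():
  month   wind
0   Jan  107.0
1   Nov   80.2
add column wind_plus_2 = t['wind'] + 2:
  month   wind  wind_plus_2
0   Jan  107.0        109.0
1   Nov   80.2         82.2
Hence 109.0.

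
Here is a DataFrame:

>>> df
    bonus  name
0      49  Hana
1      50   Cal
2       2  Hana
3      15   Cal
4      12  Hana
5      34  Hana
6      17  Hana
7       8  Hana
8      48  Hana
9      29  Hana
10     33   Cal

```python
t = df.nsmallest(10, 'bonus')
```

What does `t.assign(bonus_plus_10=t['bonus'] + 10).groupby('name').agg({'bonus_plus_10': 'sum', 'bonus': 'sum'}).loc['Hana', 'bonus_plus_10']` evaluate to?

279

take 10 rows with smallest bonus:
    bonus  name
2       2  Hana
7       8  Hana
4      12  Hana
3      15   Cal
6      17  Hana
9      29  Hana
10     33   Cal
5      34  Hana
8      48  Hana
0      49  Hana
add column bonus_plus_10 = t['bonus'] + 10:
    bonus  name  bonus_plus_10
2       2  Hana             12
7       8  Hana             18
4      12  Hana             22
3      15   Cal             25
6      17  Hana             27
9      29  Hana             39
10     33   Cal             43
5      34  Hana             44
8      48  Hana             58
0      49  Hana             59
group by name: sum(bonus_plus_10), sum(bonus):
      bonus_plus_10  bonus
name                      
Cal              68     48
Hana            279    199
value at row 'Hana', column 'bonus_plus_10' → 279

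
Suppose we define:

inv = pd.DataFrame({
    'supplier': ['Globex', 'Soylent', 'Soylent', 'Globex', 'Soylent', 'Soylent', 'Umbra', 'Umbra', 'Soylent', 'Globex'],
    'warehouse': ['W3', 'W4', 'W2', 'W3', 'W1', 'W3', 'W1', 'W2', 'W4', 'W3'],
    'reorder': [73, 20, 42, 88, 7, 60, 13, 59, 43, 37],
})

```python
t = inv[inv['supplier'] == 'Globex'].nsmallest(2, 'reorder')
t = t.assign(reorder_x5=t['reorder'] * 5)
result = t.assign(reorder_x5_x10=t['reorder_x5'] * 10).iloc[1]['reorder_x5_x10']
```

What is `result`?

filter rows where supplier == 'Globex':
  supplier warehouse  reorder
0   Globex        W3       73
3   Globex        W3       88
9   Globex        W3       37
take 2 rows with smallest reorder:
  supplier warehouse  reorder
9   Globex        W3       37
0   Globex        W3       73
add column reorder_x5 = t['reorder'] * 5:
  supplier warehouse  reorder  reorder_x5
9   Globex        W3       37         185
0   Globex        W3       73         365
add column reorder_x5_x10 = t['reorder_x5'] * 10:
  supplier warehouse  reorder  reorder_x5  reorder_x5_x10
9   Globex        W3       37         185            1850
0   Globex        W3       73         365            3650

3650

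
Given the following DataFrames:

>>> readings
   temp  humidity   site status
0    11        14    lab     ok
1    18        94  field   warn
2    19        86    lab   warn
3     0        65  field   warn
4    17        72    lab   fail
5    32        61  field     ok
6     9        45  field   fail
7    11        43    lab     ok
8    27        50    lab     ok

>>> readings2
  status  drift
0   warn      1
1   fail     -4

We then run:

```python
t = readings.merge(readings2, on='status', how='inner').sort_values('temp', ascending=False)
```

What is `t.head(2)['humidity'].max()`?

merge on 'status' (how='inner') → 5 rows:
   temp  humidity   site status  drift
0    18        94  field   warn      1
1    19        86    lab   warn      1
2     0        65  field   warn      1
3    17        72    lab   fail     -4
4     9        45  field   fail     -4
sort by temp descending:
   temp  humidity   site status  drift
1    19        86    lab   warn      1
0    18        94  field   warn      1
3    17        72    lab   fail     -4
4     9        45  field   fail     -4
2     0        65  field   warn      1
take first 2 rows:
   temp  humidity   site status  drift
1    19        86    lab   warn      1
0    18        94  field   warn      1
Then the max of column 'humidity': 94

94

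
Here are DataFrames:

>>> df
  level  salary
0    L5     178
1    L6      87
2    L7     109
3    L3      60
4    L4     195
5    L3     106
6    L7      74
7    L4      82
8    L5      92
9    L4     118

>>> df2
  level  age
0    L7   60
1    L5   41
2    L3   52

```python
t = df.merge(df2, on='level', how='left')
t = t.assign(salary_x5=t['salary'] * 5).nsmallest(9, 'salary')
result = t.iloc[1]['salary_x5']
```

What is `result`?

merge on 'level' (how='left') → 10 rows:
  level  salary   age
0    L5     178  41.0
1    L6      87   NaN
2    L7     109  60.0
3    L3      60  52.0
4    L4     195   NaN
5    L3     106  52.0
6    L7      74  60.0
7    L4      82   NaN
8    L5      92  41.0
9    L4     118   NaN
add column salary_x5 = t['salary'] * 5:
  level  salary   age  salary_x5
0    L5     178  41.0        890
1    L6      87   NaN        435
2    L7     109  60.0        545
3    L3      60  52.0        300
4    L4     195   NaN        975
5    L3     106  52.0        530
6    L7      74  60.0        370
7    L4      82   NaN        410
8    L5      92  41.0        460
9    L4     118   NaN        590
take 9 rows with smallest salary:
  level  salary   age  salary_x5
3    L3      60  52.0        300
6    L7      74  60.0        370
7    L4      82   NaN        410
1    L6      87   NaN        435
8    L5      92  41.0        460
5    L3     106  52.0        530
2    L7     109  60.0        545
9    L4     118   NaN        590
0    L5     178  41.0        890
Reading off the value at position 1, column 'salary_x5', we get 370.

370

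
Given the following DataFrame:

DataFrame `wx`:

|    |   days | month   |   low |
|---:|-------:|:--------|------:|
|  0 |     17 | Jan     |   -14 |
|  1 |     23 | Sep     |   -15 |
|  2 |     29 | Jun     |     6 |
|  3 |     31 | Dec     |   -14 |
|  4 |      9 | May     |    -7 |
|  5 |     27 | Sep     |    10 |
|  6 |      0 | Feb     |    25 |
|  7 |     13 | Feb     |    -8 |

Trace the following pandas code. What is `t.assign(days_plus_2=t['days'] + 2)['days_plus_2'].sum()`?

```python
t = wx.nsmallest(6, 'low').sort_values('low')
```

take 6 rows with smallest low:
   days month  low
1    23   Sep  -15
0    17   Jan  -14
3    31   Dec  -14
7    13   Feb   -8
4     9   May   -7
2    29   Jun    6
sort by low:
   days month  low
1    23   Sep  -15
0    17   Jan  -14
3    31   Dec  -14
7    13   Feb   -8
4     9   May   -7
2    29   Jun    6
add column days_plus_2 = t['days'] + 2:
   days month  low  days_plus_2
1    23   Sep  -15           25
0    17   Jan  -14           19
3    31   Dec  -14           33
7    13   Feb   -8           15
4     9   May   -7           11
2    29   Jun    6           31
The sum of column 'days_plus_2' is 134.

134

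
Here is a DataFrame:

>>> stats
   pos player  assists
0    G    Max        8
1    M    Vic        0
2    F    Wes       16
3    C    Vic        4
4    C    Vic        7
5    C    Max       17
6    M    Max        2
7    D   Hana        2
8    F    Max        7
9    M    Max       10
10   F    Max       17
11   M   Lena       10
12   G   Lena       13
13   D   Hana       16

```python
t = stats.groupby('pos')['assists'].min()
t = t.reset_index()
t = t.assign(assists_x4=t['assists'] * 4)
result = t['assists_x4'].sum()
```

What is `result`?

group by pos, min of assists:
pos
C    4
D    2
F    7
G    8
M    0
Name: assists, dtype: int64
reset_index():
  pos  assists
0   C        4
1   D        2
2   F        7
3   G        8
4   M        0
add column assists_x4 = t['assists'] * 4:
  pos  assists  assists_x4
0   C        4          16
1   D        2           8
2   F        7          28
3   G        8          32
4   M        0           0
sum of column 'assists_x4' → 84

84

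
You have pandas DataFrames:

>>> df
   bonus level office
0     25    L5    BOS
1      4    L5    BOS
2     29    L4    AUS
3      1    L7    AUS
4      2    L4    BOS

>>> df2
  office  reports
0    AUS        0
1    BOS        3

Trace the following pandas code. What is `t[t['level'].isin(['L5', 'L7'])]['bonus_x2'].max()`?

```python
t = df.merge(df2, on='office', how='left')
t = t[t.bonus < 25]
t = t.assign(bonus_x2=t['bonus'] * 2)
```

8

merge on 'office' (how='left') → 5 rows:
   bonus level office  reports
0     25    L5    BOS        3
1      4    L5    BOS        3
2     29    L4    AUS        0
3      1    L7    AUS        0
4      2    L4    BOS        3
filter rows where bonus < 25:
   bonus level office  reports
1      4    L5    BOS        3
3      1    L7    AUS        0
4      2    L4    BOS        3
add column bonus_x2 = t['bonus'] * 2:
   bonus level office  reports  bonus_x2
1      4    L5    BOS        3         8
3      1    L7    AUS        0         2
4      2    L4    BOS        3         4
filter rows where level in ['L5', 'L7']:
   bonus level office  reports  bonus_x2
1      4    L5    BOS        3         8
3      1    L7    AUS        0         2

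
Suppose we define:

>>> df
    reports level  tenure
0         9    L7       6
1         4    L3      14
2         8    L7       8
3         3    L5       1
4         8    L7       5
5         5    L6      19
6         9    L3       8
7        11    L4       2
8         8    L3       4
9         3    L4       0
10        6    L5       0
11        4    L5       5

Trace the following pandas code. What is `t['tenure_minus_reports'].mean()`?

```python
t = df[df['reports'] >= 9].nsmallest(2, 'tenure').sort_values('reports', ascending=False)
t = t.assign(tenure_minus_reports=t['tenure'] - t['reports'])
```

filter rows where reports >= 9:
   reports level  tenure
0        9    L7       6
6        9    L3       8
7       11    L4       2
take 2 rows with smallest tenure:
   reports level  tenure
7       11    L4       2
0        9    L7       6
sort by reports descending:
   reports level  tenure
7       11    L4       2
0        9    L7       6
add column tenure_minus_reports = t['tenure'] - t['reports']:
   reports level  tenure  tenure_minus_reports
7       11    L4       2                    -9
0        9    L7       6                    -3
mean of column 'tenure_minus_reports' → -6.0

-6.0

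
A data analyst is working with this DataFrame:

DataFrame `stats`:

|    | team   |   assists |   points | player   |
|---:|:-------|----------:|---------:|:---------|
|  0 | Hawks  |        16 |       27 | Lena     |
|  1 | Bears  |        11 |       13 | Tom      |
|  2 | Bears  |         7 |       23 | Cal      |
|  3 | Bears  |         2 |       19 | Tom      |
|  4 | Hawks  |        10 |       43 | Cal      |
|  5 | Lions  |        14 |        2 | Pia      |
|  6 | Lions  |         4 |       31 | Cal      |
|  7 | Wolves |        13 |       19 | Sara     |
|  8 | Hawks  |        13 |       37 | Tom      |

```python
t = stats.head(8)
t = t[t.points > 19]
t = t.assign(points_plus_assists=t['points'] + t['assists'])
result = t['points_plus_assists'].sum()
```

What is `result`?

take first 8 rows:
     team  assists  points player
0   Hawks       16      27   Lena
1   Bears       11      13    Tom
2   Bears        7      23    Cal
3   Bears        2      19    Tom
4   Hawks       10      43    Cal
5   Lions       14       2    Pia
6   Lions        4      31    Cal
7  Wolves       13      19   Sara
filter rows where points > 19:
    team  assists  points player
0  Hawks       16      27   Lena
2  Bears        7      23    Cal
4  Hawks       10      43    Cal
6  Lions        4      31    Cal
add column points_plus_assists = t['points'] + t['assists']:
    team  assists  points player  points_plus_assists
0  Hawks       16      27   Lena                   43
2  Bears        7      23    Cal                   30
4  Hawks       10      43    Cal                   53
6  Lions        4      31    Cal                   35
Taking the sum of column 'points_plus_assists' gives 161.

161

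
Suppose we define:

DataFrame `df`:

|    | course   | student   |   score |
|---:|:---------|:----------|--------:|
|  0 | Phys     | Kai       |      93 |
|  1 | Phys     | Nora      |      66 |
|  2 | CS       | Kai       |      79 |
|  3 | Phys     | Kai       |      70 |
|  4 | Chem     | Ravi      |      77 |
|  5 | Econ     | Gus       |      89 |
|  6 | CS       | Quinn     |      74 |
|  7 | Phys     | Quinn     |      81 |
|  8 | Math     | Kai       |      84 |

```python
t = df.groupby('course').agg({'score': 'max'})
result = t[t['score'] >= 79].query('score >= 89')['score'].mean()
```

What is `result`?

91.0

group by course, max of score:
        score
course       
CS         79
Chem       77
Econ       89
Math       84
Phys       93
filter rows where score >= 79:
        score
course       
CS         79
Econ       89
Math       84
Phys       93
filter rows where score >= 89:
        score
course       
Econ       89
Phys       93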